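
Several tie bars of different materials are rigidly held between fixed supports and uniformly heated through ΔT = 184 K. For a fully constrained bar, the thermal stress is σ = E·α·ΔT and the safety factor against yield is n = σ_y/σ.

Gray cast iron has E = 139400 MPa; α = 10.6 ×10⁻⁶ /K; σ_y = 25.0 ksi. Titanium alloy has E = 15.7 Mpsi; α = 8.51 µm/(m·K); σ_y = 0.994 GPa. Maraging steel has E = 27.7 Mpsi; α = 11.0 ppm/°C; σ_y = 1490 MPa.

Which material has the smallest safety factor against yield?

gray cast iron

In consistent units (E in GPa, α in ×10⁻⁶/K, σ_y in MPa):
  gray cast iron: E = 139.4, α = 10.6, σ_y = 172.4 → σ = 272 MPa, n = 0.634
  titanium alloy: E = 108.2, α = 8.51, σ_y = 994.0 → σ = 169 MPa, n = 5.86
  maraging steel: E = 191.0, α = 11.0, σ_y = 1490 → σ = 387 MPa, n = 3.85
Gray cast iron has the lowest safety factor, n = 0.634.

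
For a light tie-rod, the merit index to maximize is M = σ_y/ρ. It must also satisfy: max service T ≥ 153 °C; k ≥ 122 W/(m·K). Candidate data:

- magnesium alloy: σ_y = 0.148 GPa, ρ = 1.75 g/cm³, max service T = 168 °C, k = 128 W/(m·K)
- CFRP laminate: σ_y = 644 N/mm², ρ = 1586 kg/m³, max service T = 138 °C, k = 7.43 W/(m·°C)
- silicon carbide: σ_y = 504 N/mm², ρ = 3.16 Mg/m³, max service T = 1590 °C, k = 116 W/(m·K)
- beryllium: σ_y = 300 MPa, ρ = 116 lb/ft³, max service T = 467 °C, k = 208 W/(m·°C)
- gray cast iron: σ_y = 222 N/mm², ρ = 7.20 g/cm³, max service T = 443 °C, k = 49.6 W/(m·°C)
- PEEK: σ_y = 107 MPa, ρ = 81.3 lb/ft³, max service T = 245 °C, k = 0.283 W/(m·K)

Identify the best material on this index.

Screen on constraints: max service T ≥ 153 °C; k ≥ 122 W/(m·K). Survivors: magnesium alloy, beryllium.
Putting every candidate on a common basis:
  magnesium alloy: σ_y = 148.0 MPa, ρ = 1750 kg/m³
  beryllium: σ_y = 300.0 MPa, ρ = 1858 kg/m³
  beryllium: M = 161 kN·m/kg
  magnesium alloy: M = 84.6 kN·m/kg
Beryllium ranks first.

beryllium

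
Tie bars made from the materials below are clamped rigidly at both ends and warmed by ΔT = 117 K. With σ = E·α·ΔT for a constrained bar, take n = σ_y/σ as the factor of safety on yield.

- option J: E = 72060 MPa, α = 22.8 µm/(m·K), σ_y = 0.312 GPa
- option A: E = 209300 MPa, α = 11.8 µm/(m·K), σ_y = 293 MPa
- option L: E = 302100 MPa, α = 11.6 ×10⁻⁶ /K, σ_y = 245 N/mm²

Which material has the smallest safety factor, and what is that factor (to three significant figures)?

option L, n = 0.598

In consistent units (E in GPa, α in ×10⁻⁶/K, σ_y in MPa):
  option J: E = 72.06, α = 22.8, σ_y = 312.0 → σ = 192 MPa, n = 1.62
  option A: E = 209.3, α = 11.8, σ_y = 293.0 → σ = 289 MPa, n = 1.01
  option L: E = 302.1, α = 11.6, σ_y = 245.0 → σ = 410 MPa, n = 0.598
Smallest n: option L with n = 0.598.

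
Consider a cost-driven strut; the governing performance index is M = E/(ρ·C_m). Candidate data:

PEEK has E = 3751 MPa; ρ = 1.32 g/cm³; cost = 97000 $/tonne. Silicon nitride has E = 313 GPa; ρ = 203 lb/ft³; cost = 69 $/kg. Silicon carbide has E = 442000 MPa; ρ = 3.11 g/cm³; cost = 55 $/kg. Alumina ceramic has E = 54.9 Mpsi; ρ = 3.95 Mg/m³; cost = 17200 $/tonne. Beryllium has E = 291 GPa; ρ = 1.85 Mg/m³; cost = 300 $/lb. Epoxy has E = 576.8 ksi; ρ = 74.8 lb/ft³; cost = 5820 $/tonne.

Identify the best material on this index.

alumina ceramic

Convert each candidate to consistent units, then evaluate M:
  PEEK: E = 3.751 GPa, ρ = 1320 kg/m³, cost = 97.00 $/kg
  silicon nitride: E = 313.0 GPa, ρ = 3252 kg/m³, cost = 69.00 $/kg
  silicon carbide: E = 442.0 GPa, ρ = 3110 kg/m³, cost = 55.00 $/kg
  alumina ceramic: E = 378.5 GPa, ρ = 3950 kg/m³, cost = 17.20 $/kg
  beryllium: E = 291.0 GPa, ρ = 1850 kg/m³, cost = 661.4 $/kg
  epoxy: E = 3.977 GPa, ρ = 1198 kg/m³, cost = 5.820 $/kg
  alumina ceramic: M = 5.57 MN·m per $
  silicon carbide: M = 2.58 MN·m per $
  silicon nitride: M = 1.40 MN·m per $
  epoxy: M = 0.570 MN·m per $
  beryllium: M = 0.238 MN·m per $
  PEEK: M = 0.0293 MN·m per $
Highest index: alumina ceramic.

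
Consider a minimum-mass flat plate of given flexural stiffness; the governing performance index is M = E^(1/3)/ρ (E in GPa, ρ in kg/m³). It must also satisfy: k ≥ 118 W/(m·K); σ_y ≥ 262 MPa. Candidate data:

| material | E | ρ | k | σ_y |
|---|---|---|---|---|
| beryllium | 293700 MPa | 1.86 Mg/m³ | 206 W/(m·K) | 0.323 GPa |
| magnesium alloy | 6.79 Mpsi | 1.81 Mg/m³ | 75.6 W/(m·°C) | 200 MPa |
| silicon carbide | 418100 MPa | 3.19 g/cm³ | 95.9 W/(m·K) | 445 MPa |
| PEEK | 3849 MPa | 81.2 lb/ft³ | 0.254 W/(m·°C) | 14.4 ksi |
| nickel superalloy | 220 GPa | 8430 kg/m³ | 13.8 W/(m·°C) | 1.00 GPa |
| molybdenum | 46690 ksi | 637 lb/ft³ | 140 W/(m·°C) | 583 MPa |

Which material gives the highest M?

beryllium

Screen on constraints: k ≥ 118 W/(m·K); σ_y ≥ 262 MPa. Survivors: beryllium, molybdenum.
After converting to SI:
  beryllium: E = 293.7 GPa, ρ = 1860 kg/m³
  molybdenum: E = 321.9 GPa, ρ = 10200 kg/m³
  beryllium: M = 3.57×10⁻³
  molybdenum: M = 0.672×10⁻³
Beryllium ranks first.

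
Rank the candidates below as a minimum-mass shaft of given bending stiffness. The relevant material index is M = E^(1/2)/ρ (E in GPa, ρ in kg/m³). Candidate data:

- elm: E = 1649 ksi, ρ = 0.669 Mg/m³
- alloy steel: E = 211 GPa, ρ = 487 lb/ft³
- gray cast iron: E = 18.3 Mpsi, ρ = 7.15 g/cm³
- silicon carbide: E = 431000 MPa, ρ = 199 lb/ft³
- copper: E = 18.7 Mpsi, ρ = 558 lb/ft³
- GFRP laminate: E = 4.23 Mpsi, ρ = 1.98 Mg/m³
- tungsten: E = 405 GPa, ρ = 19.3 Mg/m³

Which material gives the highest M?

Normalizing units and computing the index:
  elm: E = 11.37 GPa, ρ = 669.0 kg/m³
  alloy steel: E = 211.0 GPa, ρ = 7801 kg/m³
  gray cast iron: E = 126.2 GPa, ρ = 7150 kg/m³
  silicon carbide: E = 431.0 GPa, ρ = 3188 kg/m³
  copper: E = 128.9 GPa, ρ = 8938 kg/m³
  GFRP laminate: E = 29.16 GPa, ρ = 1980 kg/m³
  tungsten: E = 405.0 GPa, ρ = 19300 kg/m³
  silicon carbide: M = 6.51×10⁻³
  elm: M = 5.04×10⁻³
  GFRP laminate: M = 2.73×10⁻³
  alloy steel: M = 1.86×10⁻³
  gray cast iron: M = 1.57×10⁻³
  copper: M = 1.27×10⁻³
  tungsten: M = 1.04×10⁻³
Silicon carbide ranks first.

silicon carbide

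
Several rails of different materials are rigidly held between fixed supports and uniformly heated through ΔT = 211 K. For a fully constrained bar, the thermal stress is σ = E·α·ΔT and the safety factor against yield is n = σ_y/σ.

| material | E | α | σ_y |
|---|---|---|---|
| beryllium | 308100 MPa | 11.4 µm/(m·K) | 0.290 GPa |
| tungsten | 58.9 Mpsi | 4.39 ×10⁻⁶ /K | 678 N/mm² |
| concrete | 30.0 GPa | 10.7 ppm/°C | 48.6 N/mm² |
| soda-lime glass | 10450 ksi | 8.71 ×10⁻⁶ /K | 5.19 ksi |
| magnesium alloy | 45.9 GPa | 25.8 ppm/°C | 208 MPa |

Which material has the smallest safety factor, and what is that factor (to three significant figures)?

soda-lime glass, n = 0.270

Converting E to GPa, α to ×10⁻⁶/K, σ_y to MPa, then σ and n for each:
  beryllium: E = 308.1, α = 11.4, σ_y = 290.0 → σ = 741 MPa, n = 0.391
  tungsten: E = 406.1, α = 4.39, σ_y = 678.0 → σ = 376 MPa, n = 1.80
  concrete: E = 30.00, α = 10.7, σ_y = 48.60 → σ = 67.7 MPa, n = 0.718
  soda-lime glass: E = 72.05, α = 8.71, σ_y = 35.78 → σ = 132 MPa, n = 0.270
  magnesium alloy: E = 45.90, α = 25.8, σ_y = 208.0 → σ = 250 MPa, n = 0.832
Soda-lime glass has the lowest safety factor, n = 0.270.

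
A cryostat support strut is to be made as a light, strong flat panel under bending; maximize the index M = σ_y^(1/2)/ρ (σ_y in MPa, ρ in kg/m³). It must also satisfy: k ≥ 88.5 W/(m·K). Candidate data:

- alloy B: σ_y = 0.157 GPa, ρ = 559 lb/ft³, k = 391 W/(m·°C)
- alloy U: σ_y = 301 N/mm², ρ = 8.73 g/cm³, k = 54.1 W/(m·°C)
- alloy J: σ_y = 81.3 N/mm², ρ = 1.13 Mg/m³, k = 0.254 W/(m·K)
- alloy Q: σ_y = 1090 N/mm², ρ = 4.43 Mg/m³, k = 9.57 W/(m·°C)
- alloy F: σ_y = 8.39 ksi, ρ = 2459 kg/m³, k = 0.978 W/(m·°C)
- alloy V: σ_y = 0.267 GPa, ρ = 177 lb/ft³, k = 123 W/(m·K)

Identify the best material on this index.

Screen on constraints: k ≥ 88.5 W/(m·K). Survivors: alloy B, alloy V.
After converting to SI:
  alloy B: σ_y = 157.0 MPa, ρ = 8954 kg/m³
  alloy V: σ_y = 267.0 MPa, ρ = 2835 kg/m³
  alloy V: M = 5.76×10⁻³
  alloy B: M = 1.40×10⁻³
The maximum is for alloy V.

alloy V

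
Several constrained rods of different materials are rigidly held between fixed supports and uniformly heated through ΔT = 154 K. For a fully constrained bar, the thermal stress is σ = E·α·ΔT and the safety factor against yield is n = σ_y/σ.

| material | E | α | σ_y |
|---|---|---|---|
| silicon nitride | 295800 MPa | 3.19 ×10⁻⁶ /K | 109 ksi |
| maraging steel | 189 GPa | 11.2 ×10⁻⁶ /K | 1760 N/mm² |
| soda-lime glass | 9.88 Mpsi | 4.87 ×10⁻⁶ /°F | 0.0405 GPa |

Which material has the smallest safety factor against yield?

soda-lime glass

With everything in SI (GPa, ×10⁻⁶/K, MPa):
  silicon nitride: E = 295.8, α = 3.19, σ_y = 751.5 → σ = 145 MPa, n = 5.17
  maraging steel: E = 189.0, α = 11.2, σ_y = 1760 → σ = 326 MPa, n = 5.40
  soda-lime glass: E = 68.12, α = 8.77, σ_y = 40.50 → σ = 92.0 MPa, n = 0.440
Smallest n: soda-lime glass with n = 0.440.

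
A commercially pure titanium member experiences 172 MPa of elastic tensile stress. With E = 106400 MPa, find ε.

1.62×10⁻³

E = 106400 MPa = 106.4 GPa = 106400 MPa.
ε = σ/E = 172 / 106400 = 1.62×10⁻³.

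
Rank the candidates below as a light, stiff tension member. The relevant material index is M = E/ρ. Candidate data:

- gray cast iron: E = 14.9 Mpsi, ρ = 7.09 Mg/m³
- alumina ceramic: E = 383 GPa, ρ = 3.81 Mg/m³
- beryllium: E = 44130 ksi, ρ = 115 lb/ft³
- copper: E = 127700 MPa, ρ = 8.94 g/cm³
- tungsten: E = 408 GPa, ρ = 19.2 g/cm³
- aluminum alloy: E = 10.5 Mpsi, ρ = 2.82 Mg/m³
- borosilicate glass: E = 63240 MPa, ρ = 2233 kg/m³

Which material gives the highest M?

In SI units:
  gray cast iron: E = 102.7 GPa, ρ = 7090 kg/m³
  alumina ceramic: E = 383.0 GPa, ρ = 3810 kg/m³
  beryllium: E = 304.3 GPa, ρ = 1842 kg/m³
  copper: E = 127.7 GPa, ρ = 8940 kg/m³
  tungsten: E = 408.0 GPa, ρ = 19200 kg/m³
  aluminum alloy: E = 72.39 GPa, ρ = 2820 kg/m³
  borosilicate glass: E = 63.24 GPa, ρ = 2233 kg/m³
  beryllium: M = 165 MN·m/kg
  alumina ceramic: M = 101 MN·m/kg
  borosilicate glass: M = 28.3 MN·m/kg
  aluminum alloy: M = 25.7 MN·m/kg
  tungsten: M = 21.2 MN·m/kg
  gray cast iron: M = 14.5 MN·m/kg
  copper: M = 14.3 MN·m/kg
Highest index: beryllium.

beryllium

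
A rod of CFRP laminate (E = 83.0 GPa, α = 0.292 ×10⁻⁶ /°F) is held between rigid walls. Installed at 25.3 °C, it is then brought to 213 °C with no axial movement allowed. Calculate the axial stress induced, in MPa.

α = 0.292×10⁻⁶/°F × 9/5 = 0.526×10⁻⁶/K.
ΔT = 187.7 K. Constrained thermal stress σ = E·α·ΔT = 83.00×10³ MPa × 0.526×10⁻⁶ × 187.7 = 8.19 MPa (compressive).

8.19 MPa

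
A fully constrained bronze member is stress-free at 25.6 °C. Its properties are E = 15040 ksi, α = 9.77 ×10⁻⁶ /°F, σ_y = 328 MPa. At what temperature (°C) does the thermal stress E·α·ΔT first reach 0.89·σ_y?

E = 15040 ksi = 103.7 GPa.
α = 9.77×10⁻⁶/°F × 9/5 = 17.6×10⁻⁶/K.
E·α·ΔT = 291.9 MPa ⇒ ΔT = 291.9 / (103.7×10³ × 17.6×10⁻⁶) = 160.1 K.
T = 25.6 + 160.1 = 185.7 °C.

186 °C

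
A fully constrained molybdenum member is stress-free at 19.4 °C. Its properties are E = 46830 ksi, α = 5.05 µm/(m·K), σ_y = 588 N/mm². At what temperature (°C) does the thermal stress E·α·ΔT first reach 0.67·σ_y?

261 °C

E = 46830 ksi = 322.9 GPa.
σ_y = 588 N/mm² = 588.0 MPa.
E·α·ΔT = 394.0 MPa ⇒ ΔT = 394.0 / (322.9×10³ × 5.05×10⁻⁶) = 241.6 K.
T = 19.4 + 241.6 = 261.0 °C.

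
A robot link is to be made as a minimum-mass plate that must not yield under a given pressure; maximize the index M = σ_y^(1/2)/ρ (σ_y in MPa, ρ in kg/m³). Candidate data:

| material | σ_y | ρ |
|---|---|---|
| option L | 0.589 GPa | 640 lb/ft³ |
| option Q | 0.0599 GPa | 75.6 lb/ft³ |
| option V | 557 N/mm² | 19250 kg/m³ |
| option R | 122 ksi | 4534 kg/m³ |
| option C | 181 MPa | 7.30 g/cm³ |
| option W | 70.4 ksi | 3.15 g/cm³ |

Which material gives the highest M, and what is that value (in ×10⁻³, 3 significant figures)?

In SI units:
  option L: σ_y = 589.0 MPa, ρ = 10250 kg/m³
  option Q: σ_y = 59.90 MPa, ρ = 1211 kg/m³
  option V: σ_y = 557.0 MPa, ρ = 19250 kg/m³
  option R: σ_y = 841.2 MPa, ρ = 4534 kg/m³
  option C: σ_y = 181.0 MPa, ρ = 7300 kg/m³
  option W: σ_y = 485.4 MPa, ρ = 3150 kg/m³
  option W: M = 6.99×10⁻³
  option R: M = 6.40×10⁻³
  option Q: M = 6.39×10⁻³
  option L: M = 2.37×10⁻³
  option C: M = 1.84×10⁻³
  option V: M = 1.23×10⁻³
Option W ranks first.

option W, M = 6.99×10⁻³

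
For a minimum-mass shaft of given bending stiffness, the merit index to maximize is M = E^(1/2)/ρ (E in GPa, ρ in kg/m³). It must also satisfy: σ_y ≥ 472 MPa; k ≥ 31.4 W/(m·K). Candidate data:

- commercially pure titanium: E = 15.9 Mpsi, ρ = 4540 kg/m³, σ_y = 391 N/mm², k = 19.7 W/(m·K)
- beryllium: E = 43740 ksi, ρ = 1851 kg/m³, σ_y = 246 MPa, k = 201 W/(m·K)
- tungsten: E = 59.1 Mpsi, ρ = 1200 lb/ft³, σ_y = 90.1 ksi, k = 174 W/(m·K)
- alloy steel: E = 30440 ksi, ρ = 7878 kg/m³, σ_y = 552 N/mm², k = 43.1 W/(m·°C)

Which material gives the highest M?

alloy steel

Screen on constraints: σ_y ≥ 472 MPa; k ≥ 31.4 W/(m·K). Survivors: tungsten, alloy steel.
Normalizing units and computing the index:
  tungsten: E = 407.5 GPa, ρ = 19220 kg/m³
  alloy steel: E = 209.9 GPa, ρ = 7878 kg/m³
  alloy steel: M = 1.84×10⁻³
  tungsten: M = 1.05×10⁻³
Alloy steel has the largest M.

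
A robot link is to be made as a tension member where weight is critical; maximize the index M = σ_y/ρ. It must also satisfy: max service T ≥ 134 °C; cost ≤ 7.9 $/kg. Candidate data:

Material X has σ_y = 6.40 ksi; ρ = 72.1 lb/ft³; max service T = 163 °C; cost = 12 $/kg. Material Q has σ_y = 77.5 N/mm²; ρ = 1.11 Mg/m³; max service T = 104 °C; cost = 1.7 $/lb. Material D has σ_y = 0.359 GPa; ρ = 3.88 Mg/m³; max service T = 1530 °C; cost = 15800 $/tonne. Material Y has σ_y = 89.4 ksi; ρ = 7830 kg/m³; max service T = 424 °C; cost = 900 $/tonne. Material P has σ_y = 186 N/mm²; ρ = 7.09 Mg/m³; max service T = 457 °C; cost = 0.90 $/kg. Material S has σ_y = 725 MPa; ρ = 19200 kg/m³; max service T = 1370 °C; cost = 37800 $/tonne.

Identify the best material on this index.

Screen on constraints: max service T ≥ 134 °C; cost ≤ 7.9 $/kg. Survivors: material Y, material P.
After converting to SI:
  material Y: σ_y = 616.4 MPa, ρ = 7830 kg/m³
  material P: σ_y = 186.0 MPa, ρ = 7090 kg/m³
  material Y: M = 78.7 kN·m/kg
  material P: M = 26.2 kN·m/kg
Material Y ranks first.

material Y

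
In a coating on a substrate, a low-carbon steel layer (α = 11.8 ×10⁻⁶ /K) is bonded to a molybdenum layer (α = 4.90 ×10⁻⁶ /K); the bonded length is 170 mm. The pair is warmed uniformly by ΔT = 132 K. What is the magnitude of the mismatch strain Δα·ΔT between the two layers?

9.11×10⁻⁴

Δα = |11.8 − 4.90|×10⁻⁶/K = 6.90×10⁻⁶/K.
Mismatch strain = Δα·ΔT = 6.90×10⁻⁶ × 132.0 = 9.11×10⁻⁴.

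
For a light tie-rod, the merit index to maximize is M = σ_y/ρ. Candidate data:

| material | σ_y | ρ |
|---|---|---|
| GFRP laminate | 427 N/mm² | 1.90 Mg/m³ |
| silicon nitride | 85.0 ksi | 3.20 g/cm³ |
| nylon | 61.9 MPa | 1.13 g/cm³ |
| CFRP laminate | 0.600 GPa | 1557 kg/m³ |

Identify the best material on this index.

After converting to SI:
  GFRP laminate: σ_y = 427.0 MPa, ρ = 1900 kg/m³
  silicon nitride: σ_y = 586.1 MPa, ρ = 3200 kg/m³
  nylon: σ_y = 61.90 MPa, ρ = 1130 kg/m³
  CFRP laminate: σ_y = 600.0 MPa, ρ = 1557 kg/m³
  CFRP laminate: M = 385 kN·m/kg
  GFRP laminate: M = 225 kN·m/kg
  silicon nitride: M = 183 kN·m/kg
  nylon: M = 54.8 kN·m/kg
Highest index: CFRP laminate.

CFRP laminate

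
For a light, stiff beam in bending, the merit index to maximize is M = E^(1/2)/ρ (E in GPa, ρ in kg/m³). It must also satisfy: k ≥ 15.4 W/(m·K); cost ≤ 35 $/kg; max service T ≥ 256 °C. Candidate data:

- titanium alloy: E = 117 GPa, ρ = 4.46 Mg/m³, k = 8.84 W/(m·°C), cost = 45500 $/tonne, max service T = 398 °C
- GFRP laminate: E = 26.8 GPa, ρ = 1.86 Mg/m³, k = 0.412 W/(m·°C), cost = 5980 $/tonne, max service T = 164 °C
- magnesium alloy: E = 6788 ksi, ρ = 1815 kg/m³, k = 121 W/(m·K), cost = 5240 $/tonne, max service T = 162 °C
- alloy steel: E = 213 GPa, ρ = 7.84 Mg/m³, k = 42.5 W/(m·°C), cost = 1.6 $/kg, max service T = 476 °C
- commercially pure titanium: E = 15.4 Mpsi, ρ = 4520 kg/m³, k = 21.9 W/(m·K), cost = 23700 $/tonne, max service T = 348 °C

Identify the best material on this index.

commercially pure titanium

Screen on constraints: k ≥ 15.4 W/(m·K); cost ≤ 35 $/kg; max service T ≥ 256 °C. Survivors: alloy steel, commercially pure titanium.
Convert each candidate to consistent units, then evaluate M:
  alloy steel: E = 213.0 GPa, ρ = 7840 kg/m³
  commercially pure titanium: E = 106.2 GPa, ρ = 4520 kg/m³
  commercially pure titanium: M = 2.28×10⁻³
  alloy steel: M = 1.86×10⁻³
The maximum is for commercially pure titanium.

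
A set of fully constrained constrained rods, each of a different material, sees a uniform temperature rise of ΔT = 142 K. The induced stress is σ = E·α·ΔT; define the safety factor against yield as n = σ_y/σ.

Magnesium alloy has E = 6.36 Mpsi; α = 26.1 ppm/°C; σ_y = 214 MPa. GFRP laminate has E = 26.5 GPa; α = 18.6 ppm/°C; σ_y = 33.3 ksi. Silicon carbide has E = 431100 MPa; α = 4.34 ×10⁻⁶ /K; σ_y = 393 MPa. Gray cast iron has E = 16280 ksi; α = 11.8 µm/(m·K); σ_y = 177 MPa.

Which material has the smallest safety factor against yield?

Converting E to GPa, α to ×10⁻⁶/K, σ_y to MPa, then σ and n for each:
  magnesium alloy: E = 43.85, α = 26.1, σ_y = 214.0 → σ = 163 MPa, n = 1.32
  GFRP laminate: E = 26.50, α = 18.6, σ_y = 229.6 → σ = 70.0 MPa, n = 3.28
  silicon carbide: E = 431.1, α = 4.34, σ_y = 393.0 → σ = 266 MPa, n = 1.48
  gray cast iron: E = 112.2, α = 11.8, σ_y = 177.0 → σ = 188 MPa, n = 0.941
Smallest n: gray cast iron with n = 0.941.

gray cast iron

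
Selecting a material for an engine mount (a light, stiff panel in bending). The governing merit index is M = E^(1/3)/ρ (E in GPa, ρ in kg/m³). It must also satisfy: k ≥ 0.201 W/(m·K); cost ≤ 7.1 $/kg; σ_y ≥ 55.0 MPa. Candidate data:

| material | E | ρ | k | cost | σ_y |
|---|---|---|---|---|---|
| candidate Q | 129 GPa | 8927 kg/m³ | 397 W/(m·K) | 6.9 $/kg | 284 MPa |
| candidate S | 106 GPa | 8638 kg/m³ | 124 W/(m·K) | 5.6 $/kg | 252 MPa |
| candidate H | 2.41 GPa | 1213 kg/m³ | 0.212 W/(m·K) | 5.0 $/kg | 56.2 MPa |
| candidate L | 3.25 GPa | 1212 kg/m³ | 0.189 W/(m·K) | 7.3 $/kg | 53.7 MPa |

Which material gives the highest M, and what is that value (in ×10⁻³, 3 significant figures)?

candidate H, M = 1.11×10⁻³

Screen on constraints: k ≥ 0.201 W/(m·K); cost ≤ 7.1 $/kg; σ_y ≥ 55.0 MPa. Survivors: candidate Q, candidate S, candidate H.
Evaluate M for each candidate:
  candidate H: M = 1.11×10⁻³
  candidate Q: M = 0.566×10⁻³
  candidate S: M = 0.548×10⁻³
The maximum is for candidate H.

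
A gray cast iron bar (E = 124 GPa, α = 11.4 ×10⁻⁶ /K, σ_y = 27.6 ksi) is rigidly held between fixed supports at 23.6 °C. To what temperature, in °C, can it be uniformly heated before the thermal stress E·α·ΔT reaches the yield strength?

σ_y = 27.6 ksi = 190.3 MPa.
E·α·ΔT = 190.3 MPa ⇒ ΔT = 190.3 / (124.0×10³ × 11.4×10⁻⁶) = 134.6 K.
T = 23.6 + 134.6 = 158.2 °C.

158 °C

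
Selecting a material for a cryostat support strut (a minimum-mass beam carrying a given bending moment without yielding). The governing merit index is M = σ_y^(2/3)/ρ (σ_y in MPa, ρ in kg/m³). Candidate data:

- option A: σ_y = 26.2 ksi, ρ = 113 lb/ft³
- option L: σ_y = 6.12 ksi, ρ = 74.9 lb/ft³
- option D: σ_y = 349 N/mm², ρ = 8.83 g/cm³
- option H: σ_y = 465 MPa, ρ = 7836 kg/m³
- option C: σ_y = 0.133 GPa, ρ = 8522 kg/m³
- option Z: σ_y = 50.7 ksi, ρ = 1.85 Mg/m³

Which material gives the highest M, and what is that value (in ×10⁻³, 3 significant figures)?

option Z, M = 26.8×10⁻³

After converting to SI:
  option A: σ_y = 180.6 MPa, ρ = 1810 kg/m³
  option L: σ_y = 42.20 MPa, ρ = 1200 kg/m³
  option D: σ_y = 349.0 MPa, ρ = 8830 kg/m³
  option H: σ_y = 465.0 MPa, ρ = 7836 kg/m³
  option C: σ_y = 133.0 MPa, ρ = 8522 kg/m³
  option Z: σ_y = 349.6 MPa, ρ = 1850 kg/m³
  option Z: M = 26.8×10⁻³
  option A: M = 17.7×10⁻³
  option L: M = 10.1×10⁻³
  option H: M = 7.66×10⁻³
  option D: M = 5.61×10⁻³
  option C: M = 3.06×10⁻³
Option Z ranks first.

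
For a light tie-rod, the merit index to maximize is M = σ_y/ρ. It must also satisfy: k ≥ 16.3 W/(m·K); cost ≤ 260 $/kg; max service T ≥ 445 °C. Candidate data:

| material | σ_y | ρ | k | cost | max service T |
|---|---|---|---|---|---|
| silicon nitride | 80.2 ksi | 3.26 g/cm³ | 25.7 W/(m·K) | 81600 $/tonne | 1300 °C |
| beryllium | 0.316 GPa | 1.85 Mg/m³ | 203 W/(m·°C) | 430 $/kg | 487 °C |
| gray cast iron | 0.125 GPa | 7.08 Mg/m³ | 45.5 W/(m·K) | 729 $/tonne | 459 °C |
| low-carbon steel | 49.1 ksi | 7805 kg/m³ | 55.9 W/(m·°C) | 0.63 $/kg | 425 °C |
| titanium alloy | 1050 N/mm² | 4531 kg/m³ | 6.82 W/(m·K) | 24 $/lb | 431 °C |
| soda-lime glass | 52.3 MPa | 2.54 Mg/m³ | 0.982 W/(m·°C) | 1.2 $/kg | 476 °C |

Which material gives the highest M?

silicon nitride

Screen on constraints: k ≥ 16.3 W/(m·K); cost ≤ 260 $/kg; max service T ≥ 445 °C. Survivors: silicon nitride, gray cast iron.
Normalizing units and computing the index:
  silicon nitride: σ_y = 553.0 MPa, ρ = 3260 kg/m³
  gray cast iron: σ_y = 125.0 MPa, ρ = 7080 kg/m³
  silicon nitride: M = 170 kN·m/kg
  gray cast iron: M = 17.7 kN·m/kg
Highest index: silicon nitride.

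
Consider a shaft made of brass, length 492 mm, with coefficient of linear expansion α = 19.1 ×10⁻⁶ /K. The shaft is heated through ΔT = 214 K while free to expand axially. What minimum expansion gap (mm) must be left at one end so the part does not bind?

2.01 mm

ΔL = α·L₀·ΔT = 19.1×10⁻⁶ × 492 mm × 214.0 K = 2.01 mm.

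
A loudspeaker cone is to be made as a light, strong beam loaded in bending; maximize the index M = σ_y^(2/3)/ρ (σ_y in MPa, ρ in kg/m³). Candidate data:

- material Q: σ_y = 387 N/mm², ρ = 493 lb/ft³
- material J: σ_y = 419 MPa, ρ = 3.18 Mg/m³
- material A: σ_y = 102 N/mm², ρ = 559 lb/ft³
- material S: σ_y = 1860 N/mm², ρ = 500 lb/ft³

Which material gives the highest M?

Normalizing units and computing the index:
  material Q: σ_y = 387.0 MPa, ρ = 7897 kg/m³
  material J: σ_y = 419.0 MPa, ρ = 3180 kg/m³
  material A: σ_y = 102.0 MPa, ρ = 8954 kg/m³
  material S: σ_y = 1860 MPa, ρ = 8009 kg/m³
  material S: M = 18.9×10⁻³
  material J: M = 17.6×10⁻³
  material Q: M = 6.72×10⁻³
  material A: M = 2.44×10⁻³
The maximum is for material S.

material S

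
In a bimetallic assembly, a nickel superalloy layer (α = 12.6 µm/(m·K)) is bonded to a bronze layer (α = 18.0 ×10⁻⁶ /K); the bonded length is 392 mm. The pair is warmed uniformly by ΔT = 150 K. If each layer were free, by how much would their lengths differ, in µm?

Δα = |12.6 − 18.0|×10⁻⁶/K = 5.40×10⁻⁶/K.
ΔL_mismatch = Δα·L·ΔT = 5.40×10⁻⁶ × 392.0 mm × 150.0 K = 318 µm.

318 µm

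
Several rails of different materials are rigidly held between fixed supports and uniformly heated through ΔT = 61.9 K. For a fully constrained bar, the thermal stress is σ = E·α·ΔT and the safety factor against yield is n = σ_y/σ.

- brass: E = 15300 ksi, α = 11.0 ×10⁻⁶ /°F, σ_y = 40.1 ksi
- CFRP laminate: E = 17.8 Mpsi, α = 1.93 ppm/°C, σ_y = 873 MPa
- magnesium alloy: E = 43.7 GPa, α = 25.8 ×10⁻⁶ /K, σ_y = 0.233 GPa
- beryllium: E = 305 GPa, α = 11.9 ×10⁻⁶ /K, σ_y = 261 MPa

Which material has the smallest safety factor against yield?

Converting E to GPa, α to ×10⁻⁶/K, σ_y to MPa, then σ and n for each:
  brass: E = 105.5, α = 19.8, σ_y = 276.5 → σ = 129 MPa, n = 2.14
  CFRP laminate: E = 122.7, α = 1.93, σ_y = 873.0 → σ = 14.7 MPa, n = 59.5
  magnesium alloy: E = 43.70, α = 25.8, σ_y = 233.0 → σ = 69.8 MPa, n = 3.34
  beryllium: E = 305.0, α = 11.9, σ_y = 261.0 → σ = 225 MPa, n = 1.16
The minimum is beryllium at n = 1.16.

beryllium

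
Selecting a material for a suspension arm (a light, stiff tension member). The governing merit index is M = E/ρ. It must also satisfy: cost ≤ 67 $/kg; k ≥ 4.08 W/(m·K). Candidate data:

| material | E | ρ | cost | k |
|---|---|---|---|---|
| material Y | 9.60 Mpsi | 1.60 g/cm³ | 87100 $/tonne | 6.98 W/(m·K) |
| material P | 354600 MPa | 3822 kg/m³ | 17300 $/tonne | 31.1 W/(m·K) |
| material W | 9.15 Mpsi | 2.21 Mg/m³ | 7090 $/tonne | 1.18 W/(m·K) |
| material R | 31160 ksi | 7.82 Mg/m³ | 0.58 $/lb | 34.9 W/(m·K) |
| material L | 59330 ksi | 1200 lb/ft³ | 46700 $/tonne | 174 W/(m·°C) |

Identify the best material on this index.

Screen on constraints: cost ≤ 67 $/kg; k ≥ 4.08 W/(m·K). Survivors: material P, material R, material L.
In SI units:
  material P: E = 354.6 GPa, ρ = 3822 kg/m³
  material R: E = 214.8 GPa, ρ = 7820 kg/m³
  material L: E = 409.1 GPa, ρ = 19220 kg/m³
  material P: M = 92.8 MN·m/kg
  material R: M = 27.5 MN·m/kg
  material L: M = 21.3 MN·m/kg
Material P ranks first.

material P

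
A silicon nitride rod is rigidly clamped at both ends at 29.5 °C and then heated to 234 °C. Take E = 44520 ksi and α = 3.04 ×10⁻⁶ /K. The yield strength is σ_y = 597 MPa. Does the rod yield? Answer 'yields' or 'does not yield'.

E = 44520 ksi = 307.0 GPa.
ΔT = 204.5 K. Constrained thermal stress σ = E·α·ΔT = 307.0×10³ MPa × 3.04×10⁻⁶ × 204.5 = 191 MPa (compressive).
Compare to σ_y = 597 MPa: σ < σ_y, so it does not yield.

does not yield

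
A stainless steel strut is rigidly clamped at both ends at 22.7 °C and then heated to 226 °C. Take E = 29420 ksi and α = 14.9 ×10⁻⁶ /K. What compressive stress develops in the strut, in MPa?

614 MPa

E = 29420 ksi = 202.8 GPa.
ΔT = 203.3 K. Constrained thermal stress σ = E·α·ΔT = 202.8×10³ MPa × 14.9×10⁻⁶ × 203.3 = 614 MPa (compressive).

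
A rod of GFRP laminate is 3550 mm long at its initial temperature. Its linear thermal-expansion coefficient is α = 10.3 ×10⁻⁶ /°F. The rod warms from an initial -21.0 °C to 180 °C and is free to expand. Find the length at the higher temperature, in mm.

3563.2 mm

Convert α: 10.3×10⁻⁶/°F × (9/5) = 18.5×10⁻⁶/K.
ΔT = 180 − (-21.0) = 201.0 K.
ΔL = α·L₀·ΔT = 18.5×10⁻⁶ × 3550 mm × 201.0 K = 13.2 mm.
L = L₀ + ΔL = 3550 + 13.2 = 3563.2 mm.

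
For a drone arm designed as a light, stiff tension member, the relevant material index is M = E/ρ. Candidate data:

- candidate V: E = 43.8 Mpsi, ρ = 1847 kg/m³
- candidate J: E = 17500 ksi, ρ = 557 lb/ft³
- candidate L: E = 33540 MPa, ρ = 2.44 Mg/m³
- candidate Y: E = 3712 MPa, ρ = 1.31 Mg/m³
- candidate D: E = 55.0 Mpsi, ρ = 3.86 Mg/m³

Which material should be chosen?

Convert each candidate to consistent units, then evaluate M:
  candidate V: E = 302.0 GPa, ρ = 1847 kg/m³
  candidate J: E = 120.7 GPa, ρ = 8922 kg/m³
  candidate L: E = 33.54 GPa, ρ = 2440 kg/m³
  candidate Y: E = 3.712 GPa, ρ = 1310 kg/m³
  candidate D: E = 379.2 GPa, ρ = 3860 kg/m³
  candidate V: M = 164 MN·m/kg
  candidate D: M = 98.2 MN·m/kg
  candidate L: M = 13.7 MN·m/kg
  candidate J: M = 13.5 MN·m/kg
  candidate Y: M = 2.83 MN·m/kg
Candidate V ranks first.

candidate V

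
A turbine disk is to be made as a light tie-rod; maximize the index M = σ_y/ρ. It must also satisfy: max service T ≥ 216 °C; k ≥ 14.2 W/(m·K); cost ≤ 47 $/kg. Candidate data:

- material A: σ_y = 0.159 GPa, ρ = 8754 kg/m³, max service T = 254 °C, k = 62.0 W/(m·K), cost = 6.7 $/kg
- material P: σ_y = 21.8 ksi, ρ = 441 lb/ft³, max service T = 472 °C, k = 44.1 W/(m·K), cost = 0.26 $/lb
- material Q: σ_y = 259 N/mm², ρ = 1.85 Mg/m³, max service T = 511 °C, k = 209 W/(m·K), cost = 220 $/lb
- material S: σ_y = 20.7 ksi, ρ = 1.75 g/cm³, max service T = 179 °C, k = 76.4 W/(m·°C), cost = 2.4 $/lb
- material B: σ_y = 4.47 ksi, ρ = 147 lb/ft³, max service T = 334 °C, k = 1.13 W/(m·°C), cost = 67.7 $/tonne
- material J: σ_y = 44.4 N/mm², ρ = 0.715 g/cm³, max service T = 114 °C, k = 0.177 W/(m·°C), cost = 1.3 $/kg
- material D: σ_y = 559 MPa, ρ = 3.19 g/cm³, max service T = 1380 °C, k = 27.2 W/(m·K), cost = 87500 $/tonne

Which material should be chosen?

Screen on constraints: max service T ≥ 216 °C; k ≥ 14.2 W/(m·K); cost ≤ 47 $/kg. Survivors: material A, material P.
Putting every candidate on a common basis:
  material A: σ_y = 159.0 MPa, ρ = 8754 kg/m³
  material P: σ_y = 150.3 MPa, ρ = 7064 kg/m³
  material P: M = 21.3 kN·m/kg
  material A: M = 18.2 kN·m/kg
The maximum is for material P.

material P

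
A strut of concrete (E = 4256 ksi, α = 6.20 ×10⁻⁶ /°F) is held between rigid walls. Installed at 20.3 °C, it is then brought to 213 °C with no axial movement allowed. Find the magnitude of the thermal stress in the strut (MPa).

E = 4256 ksi = 29.34 GPa.
α = 6.20×10⁻⁶/°F × 9/5 = 11.2×10⁻⁶/K.
ΔT = 192.7 K. Constrained thermal stress σ = E·α·ΔT = 29.34×10³ MPa × 11.2×10⁻⁶ × 192.7 = 63.1 MPa (compressive).

63.1 MPa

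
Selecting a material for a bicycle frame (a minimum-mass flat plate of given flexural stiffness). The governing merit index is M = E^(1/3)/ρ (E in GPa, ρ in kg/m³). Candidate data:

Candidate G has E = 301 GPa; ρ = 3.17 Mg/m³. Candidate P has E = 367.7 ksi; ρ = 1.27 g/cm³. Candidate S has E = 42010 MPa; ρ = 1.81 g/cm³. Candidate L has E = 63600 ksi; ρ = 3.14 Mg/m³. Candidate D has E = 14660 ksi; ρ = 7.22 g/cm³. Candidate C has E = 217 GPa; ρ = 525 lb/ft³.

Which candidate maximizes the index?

candidate L

Putting every candidate on a common basis:
  candidate G: E = 301.0 GPa, ρ = 3170 kg/m³
  candidate P: E = 2.535 GPa, ρ = 1270 kg/m³
  candidate S: E = 42.01 GPa, ρ = 1810 kg/m³
  candidate L: E = 438.5 GPa, ρ = 3140 kg/m³
  candidate D: E = 101.1 GPa, ρ = 7220 kg/m³
  candidate C: E = 217.0 GPa, ρ = 8410 kg/m³
  candidate L: M = 2.42×10⁻³
  candidate G: M = 2.11×10⁻³
  candidate S: M = 1.92×10⁻³
  candidate P: M = 1.07×10⁻³
  candidate C: M = 0.715×10⁻³
  candidate D: M = 0.645×10⁻³
Candidate L ranks first.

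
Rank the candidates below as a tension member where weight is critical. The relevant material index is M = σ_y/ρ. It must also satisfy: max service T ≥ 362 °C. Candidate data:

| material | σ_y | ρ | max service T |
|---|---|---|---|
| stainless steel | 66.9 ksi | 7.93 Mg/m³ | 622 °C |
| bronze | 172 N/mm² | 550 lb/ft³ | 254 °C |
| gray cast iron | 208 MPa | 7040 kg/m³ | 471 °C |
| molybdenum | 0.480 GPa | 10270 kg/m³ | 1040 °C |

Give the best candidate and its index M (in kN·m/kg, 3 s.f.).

Screen on constraints: max service T ≥ 362 °C. Survivors: stainless steel, gray cast iron, molybdenum.
Convert each candidate to consistent units, then evaluate M:
  stainless steel: σ_y = 461.3 MPa, ρ = 7930 kg/m³
  gray cast iron: σ_y = 208.0 MPa, ρ = 7040 kg/m³
  molybdenum: σ_y = 480.0 MPa, ρ = 10270 kg/m³
  stainless steel: M = 58.2 kN·m/kg
  molybdenum: M = 46.7 kN·m/kg
  gray cast iron: M = 29.5 kN·m/kg
The maximum is for stainless steel.

stainless steel, M = 58.2 kN·m/kg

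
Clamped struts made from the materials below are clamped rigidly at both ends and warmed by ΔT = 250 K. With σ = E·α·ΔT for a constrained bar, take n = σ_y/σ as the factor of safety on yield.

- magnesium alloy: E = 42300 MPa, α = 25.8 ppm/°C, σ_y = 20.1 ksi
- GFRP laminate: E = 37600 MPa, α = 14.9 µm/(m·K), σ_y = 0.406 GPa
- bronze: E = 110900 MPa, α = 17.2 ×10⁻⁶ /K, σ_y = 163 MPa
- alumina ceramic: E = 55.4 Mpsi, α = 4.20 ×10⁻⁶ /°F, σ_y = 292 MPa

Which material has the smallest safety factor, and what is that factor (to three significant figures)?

Per material, after unit conversion:
  magnesium alloy: E = 42.30, α = 25.8, σ_y = 138.6 → σ = 273 MPa, n = 0.508
  GFRP laminate: E = 37.60, α = 14.9, σ_y = 406.0 → σ = 140 MPa, n = 2.90
  bronze: E = 110.9, α = 17.2, σ_y = 163.0 → σ = 477 MPa, n = 0.342
  alumina ceramic: E = 382.0, α = 7.56, σ_y = 292.0 → σ = 722 MPa, n = 0.404
Bronze has the lowest safety factor, n = 0.342.

bronze, n = 0.342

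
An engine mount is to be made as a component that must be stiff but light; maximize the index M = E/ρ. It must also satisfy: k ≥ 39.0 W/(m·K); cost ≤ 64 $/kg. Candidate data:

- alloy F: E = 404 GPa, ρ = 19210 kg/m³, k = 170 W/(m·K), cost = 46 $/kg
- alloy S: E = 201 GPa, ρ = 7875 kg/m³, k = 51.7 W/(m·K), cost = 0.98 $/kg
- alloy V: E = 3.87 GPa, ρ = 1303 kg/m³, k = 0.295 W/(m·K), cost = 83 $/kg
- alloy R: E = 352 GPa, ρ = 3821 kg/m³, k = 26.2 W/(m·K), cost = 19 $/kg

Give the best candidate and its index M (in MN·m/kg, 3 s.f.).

alloy S, M = 25.5 MN·m/kg

Screen on constraints: k ≥ 39.0 W/(m·K); cost ≤ 64 $/kg. Survivors: alloy F, alloy S.
Per-candidate index values:
  alloy S: M = 25.5 MN·m/kg
  alloy F: M = 21.0 MN·m/kg
Highest index: alloy S.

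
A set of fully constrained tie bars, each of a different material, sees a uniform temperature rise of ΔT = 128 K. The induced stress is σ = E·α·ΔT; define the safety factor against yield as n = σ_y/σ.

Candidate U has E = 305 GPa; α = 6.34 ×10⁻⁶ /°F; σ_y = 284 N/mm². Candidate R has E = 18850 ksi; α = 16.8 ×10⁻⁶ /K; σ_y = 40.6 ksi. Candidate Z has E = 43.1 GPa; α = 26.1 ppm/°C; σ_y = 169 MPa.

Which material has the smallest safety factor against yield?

Per material, after unit conversion:
  candidate U: E = 305.0, α = 11.4, σ_y = 284.0 → σ = 446 MPa, n = 0.637
  candidate R: E = 130.0, α = 16.8, σ_y = 279.9 → σ = 279 MPa, n = 1.00
  candidate Z: E = 43.10, α = 26.1, σ_y = 169.0 → σ = 144 MPa, n = 1.17
The minimum is candidate U at n = 0.637.

candidate U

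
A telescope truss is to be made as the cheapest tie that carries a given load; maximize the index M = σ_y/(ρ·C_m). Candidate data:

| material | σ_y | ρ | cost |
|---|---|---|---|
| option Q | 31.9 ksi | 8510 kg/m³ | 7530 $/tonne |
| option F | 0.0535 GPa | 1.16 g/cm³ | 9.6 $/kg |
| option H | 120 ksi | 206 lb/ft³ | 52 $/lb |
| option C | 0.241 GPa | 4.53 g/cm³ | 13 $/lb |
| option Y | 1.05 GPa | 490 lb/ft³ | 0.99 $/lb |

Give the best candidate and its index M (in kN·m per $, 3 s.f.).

option Y, M = 61.3 kN·m per $

Convert each candidate to consistent units, then evaluate M:
  option Q: σ_y = 219.9 MPa, ρ = 8510 kg/m³, cost = 7.530 $/kg
  option F: σ_y = 53.50 MPa, ρ = 1160 kg/m³, cost = 9.600 $/kg
  option H: σ_y = 827.4 MPa, ρ = 3300 kg/m³, cost = 114.6 $/kg
  option C: σ_y = 241.0 MPa, ρ = 4530 kg/m³, cost = 28.66 $/kg
  option Y: σ_y = 1050 MPa, ρ = 7849 kg/m³, cost = 2.183 $/kg
  option Y: M = 61.3 kN·m per $
  option F: M = 4.80 kN·m per $
  option Q: M = 3.43 kN·m per $
  option H: M = 2.19 kN·m per $
  option C: M = 1.86 kN·m per $
Highest index: option Y.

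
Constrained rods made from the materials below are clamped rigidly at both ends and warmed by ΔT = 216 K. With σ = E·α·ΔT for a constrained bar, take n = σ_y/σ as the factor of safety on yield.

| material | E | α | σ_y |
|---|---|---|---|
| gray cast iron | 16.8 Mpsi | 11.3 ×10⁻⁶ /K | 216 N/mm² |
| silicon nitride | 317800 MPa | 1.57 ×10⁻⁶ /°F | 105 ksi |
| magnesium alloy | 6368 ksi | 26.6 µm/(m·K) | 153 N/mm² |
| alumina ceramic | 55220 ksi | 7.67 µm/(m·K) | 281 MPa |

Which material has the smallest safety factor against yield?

alumina ceramic

In consistent units (E in GPa, α in ×10⁻⁶/K, σ_y in MPa):
  gray cast iron: E = 115.8, α = 11.3, σ_y = 216.0 → σ = 283 MPa, n = 0.764
  silicon nitride: E = 317.8, α = 2.83, σ_y = 723.9 → σ = 194 MPa, n = 3.73
  magnesium alloy: E = 43.91, α = 26.6, σ_y = 153.0 → σ = 252 MPa, n = 0.607
  alumina ceramic: E = 380.7, α = 7.67, σ_y = 281.0 → σ = 631 MPa, n = 0.445
Alumina ceramic has the lowest safety factor, n = 0.445.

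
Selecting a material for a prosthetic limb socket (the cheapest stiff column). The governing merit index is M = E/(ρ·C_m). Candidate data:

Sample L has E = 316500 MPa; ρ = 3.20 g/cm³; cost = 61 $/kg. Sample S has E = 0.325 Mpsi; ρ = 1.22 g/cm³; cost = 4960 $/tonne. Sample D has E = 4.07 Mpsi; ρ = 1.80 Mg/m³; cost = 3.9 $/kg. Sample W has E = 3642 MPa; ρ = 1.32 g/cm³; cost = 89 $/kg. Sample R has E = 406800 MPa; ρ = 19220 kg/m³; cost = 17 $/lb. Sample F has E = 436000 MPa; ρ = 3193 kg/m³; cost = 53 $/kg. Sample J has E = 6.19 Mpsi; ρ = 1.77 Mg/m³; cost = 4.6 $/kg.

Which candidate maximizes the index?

sample J

Normalizing units and computing the index:
  sample L: E = 316.5 GPa, ρ = 3200 kg/m³, cost = 61.00 $/kg
  sample S: E = 2.241 GPa, ρ = 1220 kg/m³, cost = 4.960 $/kg
  sample D: E = 28.06 GPa, ρ = 1800 kg/m³, cost = 3.900 $/kg
  sample W: E = 3.642 GPa, ρ = 1320 kg/m³, cost = 89.00 $/kg
  sample R: E = 406.8 GPa, ρ = 19220 kg/m³, cost = 37.48 $/kg
  sample F: E = 436.0 GPa, ρ = 3193 kg/m³, cost = 53.00 $/kg
  sample J: E = 42.68 GPa, ρ = 1770 kg/m³, cost = 4.600 $/kg
  sample J: M = 5.24 MN·m per $
  sample D: M = 4.00 MN·m per $
  sample F: M = 2.58 MN·m per $
  sample L: M = 1.62 MN·m per $
  sample R: M = 0.565 MN·m per $
  sample S: M = 0.370 MN·m per $
  sample W: M = 0.0310 MN·m per $
Highest index: sample J.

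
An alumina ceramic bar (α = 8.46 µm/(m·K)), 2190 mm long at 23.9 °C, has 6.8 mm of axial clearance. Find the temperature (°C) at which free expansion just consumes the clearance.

α·L₀·ΔT = 6.8 mm ⇒ ΔT = 6.8 / (8.46×10⁻⁶ × 2190.0) = 367.0 K.
T = 23.9 + 367.0 = 390.9 °C.

391 °C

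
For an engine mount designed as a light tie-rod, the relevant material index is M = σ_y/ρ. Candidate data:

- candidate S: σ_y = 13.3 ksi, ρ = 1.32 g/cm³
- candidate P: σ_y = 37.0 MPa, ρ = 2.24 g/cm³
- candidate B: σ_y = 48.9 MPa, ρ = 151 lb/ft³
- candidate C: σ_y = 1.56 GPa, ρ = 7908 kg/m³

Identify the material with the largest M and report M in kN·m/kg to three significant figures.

Convert each candidate to consistent units, then evaluate M:
  candidate S: σ_y = 91.70 MPa, ρ = 1320 kg/m³
  candidate P: σ_y = 37.00 MPa, ρ = 2240 kg/m³
  candidate B: σ_y = 48.90 MPa, ρ = 2419 kg/m³
  candidate C: σ_y = 1560 MPa, ρ = 7908 kg/m³
  candidate C: M = 197 kN·m/kg
  candidate S: M = 69.5 kN·m/kg
  candidate B: M = 20.2 kN·m/kg
  candidate P: M = 16.5 kN·m/kg
Candidate C has the largest M.

candidate C, M = 197 kN·m/kg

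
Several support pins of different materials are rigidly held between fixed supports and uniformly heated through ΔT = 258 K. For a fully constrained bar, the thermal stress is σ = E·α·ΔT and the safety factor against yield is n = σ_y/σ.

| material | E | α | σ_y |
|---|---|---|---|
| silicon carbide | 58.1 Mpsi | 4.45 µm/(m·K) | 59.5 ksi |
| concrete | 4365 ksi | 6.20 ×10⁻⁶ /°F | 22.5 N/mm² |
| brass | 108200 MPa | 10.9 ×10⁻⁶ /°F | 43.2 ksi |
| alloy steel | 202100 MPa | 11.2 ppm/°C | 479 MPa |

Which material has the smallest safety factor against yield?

In consistent units (E in GPa, α in ×10⁻⁶/K, σ_y in MPa):
  silicon carbide: E = 400.6, α = 4.45, σ_y = 410.2 → σ = 460 MPa, n = 0.892
  concrete: E = 30.10, α = 11.2, σ_y = 22.50 → σ = 86.7 MPa, n = 0.260
  brass: E = 108.2, α = 19.6, σ_y = 297.9 → σ = 548 MPa, n = 0.544
  alloy steel: E = 202.1, α = 11.2, σ_y = 479.0 → σ = 584 MPa, n = 0.820
The minimum is concrete at n = 0.260.

concrete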